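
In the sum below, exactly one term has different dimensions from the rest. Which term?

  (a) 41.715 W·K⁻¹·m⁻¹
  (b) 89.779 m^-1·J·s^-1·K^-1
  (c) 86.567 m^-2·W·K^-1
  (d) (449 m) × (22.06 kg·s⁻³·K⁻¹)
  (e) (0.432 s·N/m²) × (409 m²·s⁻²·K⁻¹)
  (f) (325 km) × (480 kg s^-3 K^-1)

Work out the base dimensions of each:
  (a) W·m⁻¹·K⁻¹ = J·s⁻¹·m⁻¹·K⁻¹ = kg·m·s⁻³·K⁻¹
  (b) J·s⁻¹·m⁻¹·K⁻¹ = N·m·s⁻¹·m⁻¹·K⁻¹ = kg·m·s⁻³·K⁻¹
  (c) W·m⁻²·K⁻¹ = J·s⁻¹·m⁻²·K⁻¹ = kg·s⁻³·K⁻¹
  (d) [m] · [kg·s⁻³·K⁻¹] = kg·m·s⁻³·K⁻¹
  (e) [kg·m⁻¹·s⁻¹] · [m²·s⁻²·K⁻¹] = kg·m·s⁻³·K⁻¹
  (f) [m] · [kg·s⁻³·K⁻¹] = kg·m·s⁻³·K⁻¹
All reduce to kg·m·s⁻³·K⁻¹ except (c), which is kg·s⁻³·K⁻¹.

(c)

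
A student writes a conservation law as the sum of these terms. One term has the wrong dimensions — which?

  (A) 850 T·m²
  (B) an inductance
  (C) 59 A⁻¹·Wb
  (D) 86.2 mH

(A)

Dimensions:
  (A) T·m² = Wb·m⁻²·m² = kg·m²·s⁻²·A⁻¹
  (B) [inductance] = kg·m²·s⁻²·A⁻²
  (C) Wb·A⁻¹ = V·s·A⁻¹ = kg·m²·s⁻²·A⁻²
  (D) H = V·s·A⁻¹ = kg·m²·s⁻²·A⁻²
All reduce to kg·m²·s⁻²·A⁻² except (A), which is kg·m²·s⁻²·A⁻¹.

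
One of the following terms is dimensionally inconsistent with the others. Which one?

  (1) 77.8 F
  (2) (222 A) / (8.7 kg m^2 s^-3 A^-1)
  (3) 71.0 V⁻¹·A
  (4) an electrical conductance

Reduce each to base SI dimensions:
  (1) F = C·V⁻¹ = kg⁻¹·m⁻²·s⁴·A²
  (2) [A] / [kg·m²·s⁻³·A⁻¹] = kg⁻¹·m⁻²·s³·A²
  (3) A·V⁻¹ = A·(J·C⁻¹)⁻¹ = kg⁻¹·m⁻²·s³·A²
  (4) [electrical conductance] = kg⁻¹·m⁻²·s³·A²
All reduce to kg⁻¹·m⁻²·s³·A² except (1), which is kg⁻¹·m⁻²·s⁴·A².

(1)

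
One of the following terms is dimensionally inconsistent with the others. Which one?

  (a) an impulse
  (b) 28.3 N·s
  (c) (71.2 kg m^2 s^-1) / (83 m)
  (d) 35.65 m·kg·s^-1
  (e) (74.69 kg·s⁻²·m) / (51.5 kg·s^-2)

Dimensions:
  (a) [impulse] = kg·m·s⁻¹
  (b) N·s = kg·m·s⁻²·s = kg·m·s⁻¹
  (c) [kg·m²·s⁻¹] / [m] = kg·m·s⁻¹
  (d) kg·m·s⁻¹
  (e) [kg·m·s⁻²] / [kg·s⁻²] = m
All reduce to kg·m·s⁻¹ except (e), which is m.

(e)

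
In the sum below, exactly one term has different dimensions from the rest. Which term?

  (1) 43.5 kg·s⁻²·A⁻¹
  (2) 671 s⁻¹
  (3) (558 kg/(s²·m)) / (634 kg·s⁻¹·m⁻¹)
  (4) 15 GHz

(1)

In SI base units:
  (1) kg·s⁻²·A⁻¹
  (2) s⁻¹
  (3) [kg·m⁻¹·s⁻²] / [kg·m⁻¹·s⁻¹] = s⁻¹
  (4) Hz = s⁻¹
All reduce to s⁻¹ except (1), which is kg·s⁻²·A⁻¹.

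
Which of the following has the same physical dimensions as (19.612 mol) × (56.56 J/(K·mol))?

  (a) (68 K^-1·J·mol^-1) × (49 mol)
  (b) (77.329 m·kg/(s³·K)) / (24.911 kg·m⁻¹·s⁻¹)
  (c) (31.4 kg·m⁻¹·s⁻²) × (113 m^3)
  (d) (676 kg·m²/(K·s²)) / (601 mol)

(a)

Reference: [mol] · [kg·m²·s⁻²·K⁻¹·mol⁻¹] = kg·m²·s⁻²·K⁻¹.
Each option:
  (a) [kg·m²·s⁻²·K⁻¹·mol⁻¹] · [mol] = kg·m²·s⁻²·K⁻¹  ← same
  (b) [kg·m·s⁻³·K⁻¹] / [kg·m⁻¹·s⁻¹] = m²·s⁻²·K⁻¹
  (c) [kg·m⁻¹·s⁻²] · [m³] = kg·m²·s⁻²
  (d) [kg·m²·s⁻²·K⁻¹] / [mol] = kg·m²·s⁻²·K⁻¹·mol⁻¹
Only (a) matches kg·m²·s⁻²·K⁻¹.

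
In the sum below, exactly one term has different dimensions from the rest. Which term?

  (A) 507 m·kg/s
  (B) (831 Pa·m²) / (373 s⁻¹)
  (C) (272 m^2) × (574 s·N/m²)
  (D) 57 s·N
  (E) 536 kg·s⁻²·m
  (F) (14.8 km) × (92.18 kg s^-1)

(E)

In SI base units:
  (A) kg·m·s⁻¹
  (B) [kg·m·s⁻²] / [s⁻¹] = kg·m·s⁻¹
  (C) [m²] · [kg·m⁻¹·s⁻¹] = kg·m·s⁻¹
  (D) N·s = kg·m·s⁻²·s = kg·m·s⁻¹
  (E) kg·m·s⁻²
  (F) [m] · [kg·s⁻¹] = kg·m·s⁻¹
All reduce to kg·m·s⁻¹ except (E), which is kg·m·s⁻².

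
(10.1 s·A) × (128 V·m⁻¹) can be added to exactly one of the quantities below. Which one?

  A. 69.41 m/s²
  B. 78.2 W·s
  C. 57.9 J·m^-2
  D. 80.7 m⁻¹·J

D.

Reference: [s·A] · [kg·m·s⁻³·A⁻¹] = kg·m·s⁻².
Each option:
  A. m·s⁻²
  B. W·s = J·s⁻¹·s = kg·m²·s⁻²
  C. J·m⁻² = N·m·m⁻² = kg·s⁻²
  D. J·m⁻¹ = N·m·m⁻¹ = kg·m·s⁻²  ← same
Only D. matches kg·m·s⁻².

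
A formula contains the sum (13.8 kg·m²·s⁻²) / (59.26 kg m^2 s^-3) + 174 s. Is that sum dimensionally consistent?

Expand each in SI base units:
  (13.8 kg·m²·s⁻²) / (59.26 kg m^2 s^-3):  [kg·m²·s⁻²] / [kg·m²·s⁻³] = s
  174 s:  s
Both are s, so they have the same dimensions and can be added.

Yes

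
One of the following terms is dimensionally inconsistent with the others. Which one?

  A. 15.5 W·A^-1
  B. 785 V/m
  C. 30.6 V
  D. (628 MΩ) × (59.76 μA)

B.

Work out the base dimensions of each:
  A. W·A⁻¹ = J·s⁻¹·A⁻¹ = kg·m²·s⁻³·A⁻¹
  B. V·m⁻¹ = J·C⁻¹·m⁻¹ = kg·m·s⁻³·A⁻¹
  C. V = J·C⁻¹ = kg·m²·s⁻³·A⁻¹
  D. [kg·m²·s⁻³·A⁻²] · [A] = kg·m²·s⁻³·A⁻¹
All reduce to kg·m²·s⁻³·A⁻¹ except B., which is kg·m·s⁻³·A⁻¹.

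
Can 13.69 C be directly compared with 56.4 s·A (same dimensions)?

Reduce each to base SI dimensions:
  13.69 C:  C = s·A
  56.4 s·A:  s·A
Both are s·A, so they have the same dimensions and can be added.

Yes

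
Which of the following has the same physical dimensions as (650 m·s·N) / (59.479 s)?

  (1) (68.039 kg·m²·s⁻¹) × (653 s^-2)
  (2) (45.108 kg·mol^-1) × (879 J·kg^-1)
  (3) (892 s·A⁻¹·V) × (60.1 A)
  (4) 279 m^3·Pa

(4)

Reference: [kg·m²·s⁻¹] / [s] = kg·m²·s⁻².
Each option:
  (1) [kg·m²·s⁻¹] · [s⁻²] = kg·m²·s⁻³
  (2) [kg·mol⁻¹] · [m²·s⁻²] = kg·m²·s⁻²·mol⁻¹
  (3) [kg·m²·s⁻²·A⁻²] · [A] = kg·m²·s⁻²·A⁻¹
  (4) Pa·m³ = N·m⁻²·m³ = kg·m²·s⁻²  ← same
Only (4) matches kg·m²·s⁻².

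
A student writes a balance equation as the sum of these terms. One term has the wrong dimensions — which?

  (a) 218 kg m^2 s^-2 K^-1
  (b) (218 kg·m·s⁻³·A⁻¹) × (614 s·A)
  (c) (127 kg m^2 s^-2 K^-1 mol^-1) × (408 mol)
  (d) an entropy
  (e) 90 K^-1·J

(b)

Work out the base dimensions of each:
  (a) kg·m²·s⁻²·K⁻¹
  (b) [kg·m·s⁻³·A⁻¹] · [s·A] = kg·m·s⁻²
  (c) [kg·m²·s⁻²·K⁻¹·mol⁻¹] · [mol] = kg·m²·s⁻²·K⁻¹
  (d) [entropy] = kg·m²·s⁻²·K⁻¹
  (e) J·K⁻¹ = N·m·K⁻¹ = kg·m²·s⁻²·K⁻¹
All reduce to kg·m²·s⁻²·K⁻¹ except (b), which is kg·m·s⁻².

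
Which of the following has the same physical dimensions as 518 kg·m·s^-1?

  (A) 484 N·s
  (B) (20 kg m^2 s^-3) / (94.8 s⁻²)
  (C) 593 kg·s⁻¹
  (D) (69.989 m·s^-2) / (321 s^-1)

Reference: kg·m·s⁻¹.
Each option:
  (A) N·s = kg·m·s⁻²·s = kg·m·s⁻¹  ← same
  (B) [kg·m²·s⁻³] / [s⁻²] = kg·m²·s⁻¹
  (C) kg·s⁻¹
  (D) [m·s⁻²] / [s⁻¹] = m·s⁻¹
Only (A) matches kg·m·s⁻¹.

(A)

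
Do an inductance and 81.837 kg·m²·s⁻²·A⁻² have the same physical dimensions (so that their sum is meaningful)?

Yes

Expand each in SI base units:
  an inductance:  [inductance] = kg·m²·s⁻²·A⁻²
  81.837 kg·m²·s⁻²·A⁻²:  kg·m²·s⁻²·A⁻²
Both are kg·m²·s⁻²·A⁻², so they have the same dimensions and can be added.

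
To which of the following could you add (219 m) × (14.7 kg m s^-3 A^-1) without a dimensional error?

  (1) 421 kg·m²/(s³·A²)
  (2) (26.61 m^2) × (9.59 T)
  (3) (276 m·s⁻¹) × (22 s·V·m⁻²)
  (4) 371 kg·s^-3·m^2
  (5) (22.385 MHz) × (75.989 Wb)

(5)

Reference: [m] · [kg·m·s⁻³·A⁻¹] = kg·m²·s⁻³·A⁻¹.
Each option:
  (1) kg·m²·s⁻³·A⁻²
  (2) [m²] · [kg·s⁻²·A⁻¹] = kg·m²·s⁻²·A⁻¹
  (3) [m·s⁻¹] · [kg·s⁻²·A⁻¹] = kg·m·s⁻³·A⁻¹
  (4) kg·m²·s⁻³
  (5) [s⁻¹] · [kg·m²·s⁻²·A⁻¹] = kg·m²·s⁻³·A⁻¹  ← same
Only (5) matches kg·m²·s⁻³·A⁻¹.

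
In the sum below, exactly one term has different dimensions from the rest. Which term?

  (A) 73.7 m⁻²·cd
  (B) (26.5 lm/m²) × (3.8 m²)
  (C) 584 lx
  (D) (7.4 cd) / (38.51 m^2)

(B)

Reduce each to base SI dimensions:
  (A) cd·m⁻² = m⁻²·cd
  (B) [m⁻²·cd] · [m²] = cd
  (C) lx = lm·m⁻² = m⁻²·cd
  (D) [cd] / [m²] = m⁻²·cd
All reduce to m⁻²·cd except (B), which is cd.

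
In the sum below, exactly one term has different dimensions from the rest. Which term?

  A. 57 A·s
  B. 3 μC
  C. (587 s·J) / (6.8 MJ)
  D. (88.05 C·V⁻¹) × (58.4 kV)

C.

Expand each in SI base units:
  A. A·s = s·A
  B. C = s·A
  C. [kg·m²·s⁻¹] / [kg·m²·s⁻²] = s
  D. [kg⁻¹·m⁻²·s⁴·A²] · [kg·m²·s⁻³·A⁻¹] = s·A
All reduce to s·A except C., which is s.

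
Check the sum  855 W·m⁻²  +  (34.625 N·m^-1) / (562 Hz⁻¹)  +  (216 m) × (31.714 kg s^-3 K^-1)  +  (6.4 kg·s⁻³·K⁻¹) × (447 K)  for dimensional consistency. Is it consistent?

No

In SI base units:
  855 W·m⁻²:  W·m⁻² = J·s⁻¹·m⁻² = kg·s⁻³
  (34.625 N·m^-1) / (562 Hz⁻¹):  [kg·s⁻²] / [s] = kg·s⁻³
  (216 m) × (31.714 kg s^-3 K^-1):  [m] · [kg·s⁻³·K⁻¹] = kg·m·s⁻³·K⁻¹
  (6.4 kg·s⁻³·K⁻¹) × (447 K):  [kg·s⁻³·K⁻¹] · [K] = kg·s⁻³
The terms do not share a single dimension (kg·m·s⁻³·K⁻¹ vs kg·s⁻³).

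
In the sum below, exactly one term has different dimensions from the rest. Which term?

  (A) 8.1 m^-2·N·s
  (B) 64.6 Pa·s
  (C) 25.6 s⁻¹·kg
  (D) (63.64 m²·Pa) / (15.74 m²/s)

(C)

Dimensions:
  (A) N·s·m⁻² = kg·m·s⁻²·s·m⁻² = kg·m⁻¹·s⁻¹
  (B) Pa·s = N·m⁻²·s = kg·m⁻¹·s⁻¹
  (C) kg·s⁻¹
  (D) [kg·m·s⁻²] / [m²·s⁻¹] = kg·m⁻¹·s⁻¹
All reduce to kg·m⁻¹·s⁻¹ except (C), which is kg·s⁻¹.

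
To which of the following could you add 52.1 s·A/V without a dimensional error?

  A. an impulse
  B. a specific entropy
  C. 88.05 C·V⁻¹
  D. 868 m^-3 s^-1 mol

C.

Reference: A·s·V⁻¹ = A·s·(J·C⁻¹)⁻¹ = kg⁻¹·m⁻²·s⁴·A².
Each option:
  A. [impulse] = kg·m·s⁻¹
  B. [specific entropy] = m²·s⁻²·K⁻¹
  C. C·V⁻¹ = s·A·(J·C⁻¹)⁻¹ = kg⁻¹·m⁻²·s⁴·A²  ← same
  D. m⁻³·s⁻¹·mol
Only C. matches kg⁻¹·m⁻²·s⁴·A².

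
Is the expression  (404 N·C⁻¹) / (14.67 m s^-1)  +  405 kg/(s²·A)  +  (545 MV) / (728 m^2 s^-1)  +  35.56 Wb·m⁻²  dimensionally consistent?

Work out the base dimensions of each:
  (404 N·C⁻¹) / (14.67 m s^-1):  [kg·m·s⁻³·A⁻¹] / [m·s⁻¹] = kg·s⁻²·A⁻¹
  405 kg/(s²·A):  kg·s⁻²·A⁻¹
  (545 MV) / (728 m^2 s^-1):  [kg·m²·s⁻³·A⁻¹] / [m²·s⁻¹] = kg·s⁻²·A⁻¹
  35.56 Wb·m⁻²:  Wb·m⁻² = V·s·m⁻² = kg·s⁻²·A⁻¹
Every term reduces to kg·s⁻²·A⁻¹.

Yes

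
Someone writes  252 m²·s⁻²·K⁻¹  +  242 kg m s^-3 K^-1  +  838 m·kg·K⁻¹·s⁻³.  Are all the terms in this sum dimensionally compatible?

No

In SI base units:
  252 m²·s⁻²·K⁻¹:  m²·s⁻²·K⁻¹
  242 kg m s^-3 K^-1:  kg·m·s⁻³·K⁻¹
  838 m·kg·K⁻¹·s⁻³:  kg·m·s⁻³·K⁻¹
The terms do not share a single dimension (kg·m·s⁻³·K⁻¹ vs m²·s⁻²·K⁻¹).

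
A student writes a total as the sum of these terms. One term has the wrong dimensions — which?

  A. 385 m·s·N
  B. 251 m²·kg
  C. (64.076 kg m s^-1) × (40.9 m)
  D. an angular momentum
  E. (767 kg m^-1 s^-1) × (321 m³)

Work out the base dimensions of each:
  A. N·m·s = kg·m·s⁻²·m·s = kg·m²·s⁻¹
  B. kg·m²
  C. [kg·m·s⁻¹] · [m] = kg·m²·s⁻¹
  D. [angular momentum] = kg·m²·s⁻¹
  E. [kg·m⁻¹·s⁻¹] · [m³] = kg·m²·s⁻¹
All reduce to kg·m²·s⁻¹ except B., which is kg·m².

B.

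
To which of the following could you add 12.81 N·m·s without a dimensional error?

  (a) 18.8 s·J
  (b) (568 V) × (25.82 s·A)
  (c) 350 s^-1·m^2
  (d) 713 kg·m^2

(a)

Reference: N·m·s = kg·m·s⁻²·m·s = kg·m²·s⁻¹.
Each option:
  (a) J·s = N·m·s = kg·m²·s⁻¹  ← same
  (b) [kg·m²·s⁻³·A⁻¹] · [s·A] = kg·m²·s⁻²
  (c) m²·s⁻¹
  (d) kg·m²
Only (a) matches kg·m²·s⁻¹.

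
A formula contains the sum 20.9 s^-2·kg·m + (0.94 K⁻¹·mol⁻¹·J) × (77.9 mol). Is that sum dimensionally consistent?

No

Work out the base dimensions of each:
  20.9 s^-2·kg·m:  kg·m·s⁻²
  (0.94 K⁻¹·mol⁻¹·J) × (77.9 mol):  [kg·m²·s⁻²·K⁻¹·mol⁻¹] · [mol] = kg·m²·s⁻²·K⁻¹
kg·m·s⁻² ≠ kg·m²·s⁻²·K⁻¹, so they cannot be added.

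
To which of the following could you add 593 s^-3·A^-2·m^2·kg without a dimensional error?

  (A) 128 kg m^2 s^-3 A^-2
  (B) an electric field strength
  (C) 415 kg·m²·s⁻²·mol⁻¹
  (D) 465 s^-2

(A)

Reference: kg·m²·s⁻³·A⁻².
Each option:
  (A) kg·m²·s⁻³·A⁻²  ← same
  (B) [electric field strength] = kg·m·s⁻³·A⁻¹
  (C) kg·m²·s⁻²·mol⁻¹
  (D) s⁻²
Only (A) matches kg·m²·s⁻³·A⁻².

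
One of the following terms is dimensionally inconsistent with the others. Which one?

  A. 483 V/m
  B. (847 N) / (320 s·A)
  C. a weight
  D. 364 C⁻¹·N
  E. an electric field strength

C.

Dimensions:
  A. V·m⁻¹ = J·C⁻¹·m⁻¹ = kg·m·s⁻³·A⁻¹
  B. [kg·m·s⁻²] / [s·A] = kg·m·s⁻³·A⁻¹
  C. [weight] = kg·m·s⁻²
  D. N·C⁻¹ = kg·m·s⁻²·(s·A)⁻¹ = kg·m·s⁻³·A⁻¹
  E. [electric field strength] = kg·m·s⁻³·A⁻¹
All reduce to kg·m·s⁻³·A⁻¹ except C., which is kg·m·s⁻².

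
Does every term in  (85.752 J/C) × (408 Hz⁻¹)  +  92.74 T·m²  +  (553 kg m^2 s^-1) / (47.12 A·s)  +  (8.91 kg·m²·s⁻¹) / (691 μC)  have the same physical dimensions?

Reduce each to base SI dimensions:
  (85.752 J/C) × (408 Hz⁻¹):  [kg·m²·s⁻³·A⁻¹] · [s] = kg·m²·s⁻²·A⁻¹
  92.74 T·m²:  T·m² = Wb·m⁻²·m² = kg·m²·s⁻²·A⁻¹
  (553 kg m^2 s^-1) / (47.12 A·s):  [kg·m²·s⁻¹] / [s·A] = kg·m²·s⁻²·A⁻¹
  (8.91 kg·m²·s⁻¹) / (691 μC):  [kg·m²·s⁻¹] / [s·A] = kg·m²·s⁻²·A⁻¹
Every term reduces to kg·m²·s⁻²·A⁻¹.

Yes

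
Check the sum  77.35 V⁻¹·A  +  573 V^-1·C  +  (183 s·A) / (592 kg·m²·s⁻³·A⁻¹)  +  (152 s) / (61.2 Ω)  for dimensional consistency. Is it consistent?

No

Expand each in SI base units:
  77.35 V⁻¹·A:  A·V⁻¹ = A·(J·C⁻¹)⁻¹ = kg⁻¹·m⁻²·s³·A²
  573 V^-1·C:  C·V⁻¹ = s·A·(J·C⁻¹)⁻¹ = kg⁻¹·m⁻²·s⁴·A²
  (183 s·A) / (592 kg·m²·s⁻³·A⁻¹):  [s·A] / [kg·m²·s⁻³·A⁻¹] = kg⁻¹·m⁻²·s⁴·A²
  (152 s) / (61.2 Ω):  [s] / [kg·m²·s⁻³·A⁻²] = kg⁻¹·m⁻²·s⁴·A²
The terms do not share a single dimension (kg⁻¹·m⁻²·s³·A² vs kg⁻¹·m⁻²·s⁴·A²).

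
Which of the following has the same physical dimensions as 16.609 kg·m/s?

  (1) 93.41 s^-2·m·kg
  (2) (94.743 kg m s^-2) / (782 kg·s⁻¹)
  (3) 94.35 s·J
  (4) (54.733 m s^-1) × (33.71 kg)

(4)

Reference: kg·m·s⁻¹.
Each option:
  (1) kg·m·s⁻²
  (2) [kg·m·s⁻²] / [kg·s⁻¹] = m·s⁻¹
  (3) J·s = N·m·s = kg·m²·s⁻¹
  (4) [m·s⁻¹] · [kg] = kg·m·s⁻¹  ← same
Only (4) matches kg·m·s⁻¹.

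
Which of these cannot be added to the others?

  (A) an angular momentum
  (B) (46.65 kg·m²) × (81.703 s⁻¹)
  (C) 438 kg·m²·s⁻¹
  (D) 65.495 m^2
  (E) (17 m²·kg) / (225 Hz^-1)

(D)

Expand each in SI base units:
  (A) [angular momentum] = kg·m²·s⁻¹
  (B) [kg·m²] · [s⁻¹] = kg·m²·s⁻¹
  (C) kg·m²·s⁻¹
  (D) m²
  (E) [kg·m²] / [s] = kg·m²·s⁻¹
All reduce to kg·m²·s⁻¹ except (D), which is m².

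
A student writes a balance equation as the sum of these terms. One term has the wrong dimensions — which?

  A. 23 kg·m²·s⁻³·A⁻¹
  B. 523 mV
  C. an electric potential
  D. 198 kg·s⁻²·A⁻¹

D.

Dimensions:
  A. kg·m²·s⁻³·A⁻¹
  B. V = J·C⁻¹ = kg·m²·s⁻³·A⁻¹
  C. [electric potential] = kg·m²·s⁻³·A⁻¹
  D. kg·s⁻²·A⁻¹
All reduce to kg·m²·s⁻³·A⁻¹ except D., which is kg·s⁻²·A⁻¹.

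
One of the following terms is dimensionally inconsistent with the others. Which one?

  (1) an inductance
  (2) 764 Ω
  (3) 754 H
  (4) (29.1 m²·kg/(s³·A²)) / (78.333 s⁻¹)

Reduce each to base SI dimensions:
  (1) [inductance] = kg·m²·s⁻²·A⁻²
  (2) Ω = V·A⁻¹ = kg·m²·s⁻³·A⁻²
  (3) H = V·s·A⁻¹ = kg·m²·s⁻²·A⁻²
  (4) [kg·m²·s⁻³·A⁻²] / [s⁻¹] = kg·m²·s⁻²·A⁻²
All reduce to kg·m²·s⁻²·A⁻² except (2), which is kg·m²·s⁻³·A⁻².

(2)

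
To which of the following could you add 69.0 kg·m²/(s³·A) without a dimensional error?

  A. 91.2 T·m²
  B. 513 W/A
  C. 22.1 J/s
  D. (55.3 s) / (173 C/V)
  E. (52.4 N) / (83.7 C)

B.

Reference: kg·m²·s⁻³·A⁻¹.
Each option:
  A. T·m² = Wb·m⁻²·m² = kg·m²·s⁻²·A⁻¹
  B. W·A⁻¹ = J·s⁻¹·A⁻¹ = kg·m²·s⁻³·A⁻¹  ← same
  C. J·s⁻¹ = N·m·s⁻¹ = kg·m²·s⁻³
  D. [s] / [kg⁻¹·m⁻²·s⁴·A²] = kg·m²·s⁻³·A⁻²
  E. [kg·m·s⁻²] / [s·A] = kg·m·s⁻³·A⁻¹
Only B. matches kg·m²·s⁻³·A⁻¹.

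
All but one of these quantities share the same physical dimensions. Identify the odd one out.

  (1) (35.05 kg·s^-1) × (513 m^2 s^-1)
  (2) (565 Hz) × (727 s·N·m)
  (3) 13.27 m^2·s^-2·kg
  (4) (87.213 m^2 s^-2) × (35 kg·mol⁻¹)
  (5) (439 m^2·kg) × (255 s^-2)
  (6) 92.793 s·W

Dimensions:
  (1) [kg·s⁻¹] · [m²·s⁻¹] = kg·m²·s⁻²
  (2) [s⁻¹] · [kg·m²·s⁻¹] = kg·m²·s⁻²
  (3) kg·m²·s⁻²
  (4) [m²·s⁻²] · [kg·mol⁻¹] = kg·m²·s⁻²·mol⁻¹
  (5) [kg·m²] · [s⁻²] = kg·m²·s⁻²
  (6) W·s = J·s⁻¹·s = kg·m²·s⁻²
All reduce to kg·m²·s⁻² except (4), which is kg·m²·s⁻²·mol⁻¹.

(4)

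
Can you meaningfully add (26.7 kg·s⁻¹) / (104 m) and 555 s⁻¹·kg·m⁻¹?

Work out the base dimensions of each:
  (26.7 kg·s⁻¹) / (104 m):  [kg·s⁻¹] / [m] = kg·m⁻¹·s⁻¹
  555 s⁻¹·kg·m⁻¹:  kg·m⁻¹·s⁻¹
Both are kg·m⁻¹·s⁻¹, so they have the same dimensions and can be added.

Yes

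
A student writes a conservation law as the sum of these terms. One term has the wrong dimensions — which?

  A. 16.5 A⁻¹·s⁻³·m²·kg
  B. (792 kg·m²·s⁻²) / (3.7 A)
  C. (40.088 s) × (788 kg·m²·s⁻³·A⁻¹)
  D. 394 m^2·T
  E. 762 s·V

Dimensions:
  A. kg·m²·s⁻³·A⁻¹
  B. [kg·m²·s⁻²] / [A] = kg·m²·s⁻²·A⁻¹
  C. [s] · [kg·m²·s⁻³·A⁻¹] = kg·m²·s⁻²·A⁻¹
  D. T·m² = Wb·m⁻²·m² = kg·m²·s⁻²·A⁻¹
  E. V·s = J·C⁻¹·s = kg·m²·s⁻²·A⁻¹
All reduce to kg·m²·s⁻²·A⁻¹ except A., which is kg·m²·s⁻³·A⁻¹.

A.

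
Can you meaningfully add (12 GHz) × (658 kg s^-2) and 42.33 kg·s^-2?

Expand each in SI base units:
  (12 GHz) × (658 kg s^-2):  [s⁻¹] · [kg·s⁻²] = kg·s⁻³
  42.33 kg·s^-2:  kg·s⁻²
kg·s⁻³ ≠ kg·s⁻², so they cannot be added.

No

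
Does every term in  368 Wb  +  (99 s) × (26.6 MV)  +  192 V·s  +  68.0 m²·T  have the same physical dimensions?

Reduce each to base SI dimensions:
  368 Wb:  Wb = V·s = kg·m²·s⁻²·A⁻¹
  (99 s) × (26.6 MV):  [s] · [kg·m²·s⁻³·A⁻¹] = kg·m²·s⁻²·A⁻¹
  192 V·s:  V·s = J·C⁻¹·s = kg·m²·s⁻²·A⁻¹
  68.0 m²·T:  T·m² = Wb·m⁻²·m² = kg·m²·s⁻²·A⁻¹
Every term reduces to kg·m²·s⁻²·A⁻¹.

Yes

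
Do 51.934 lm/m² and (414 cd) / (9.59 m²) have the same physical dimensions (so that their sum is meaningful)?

Dimensions:
  51.934 lm/m²:  lm·m⁻² = cd·m⁻² = m⁻²·cd
  (414 cd) / (9.59 m²):  [cd] / [m²] = m⁻²·cd
Both are m⁻²·cd, so they have the same dimensions and can be added.

Yes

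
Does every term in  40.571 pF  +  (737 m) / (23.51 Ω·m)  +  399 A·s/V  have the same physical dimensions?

No

Dimensions:
  40.571 pF:  F = C·V⁻¹ = kg⁻¹·m⁻²·s⁴·A²
  (737 m) / (23.51 Ω·m):  [m] / [kg·m³·s⁻³·A⁻²] = kg⁻¹·m⁻²·s³·A²
  399 A·s/V:  A·s·V⁻¹ = A·s·(J·C⁻¹)⁻¹ = kg⁻¹·m⁻²·s⁴·A²
The terms do not share a single dimension (kg⁻¹·m⁻²·s³·A² vs kg⁻¹·m⁻²·s⁴·A²).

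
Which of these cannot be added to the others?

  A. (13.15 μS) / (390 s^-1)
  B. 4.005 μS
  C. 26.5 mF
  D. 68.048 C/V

Reduce each to base SI dimensions:
  A. [kg⁻¹·m⁻²·s³·A²] / [s⁻¹] = kg⁻¹·m⁻²·s⁴·A²
  B. S = Ω⁻¹ = kg⁻¹·m⁻²·s³·A²
  C. F = C·V⁻¹ = kg⁻¹·m⁻²·s⁴·A²
  D. C·V⁻¹ = s·A·(J·C⁻¹)⁻¹ = kg⁻¹·m⁻²·s⁴·A²
All reduce to kg⁻¹·m⁻²·s⁴·A² except B., which is kg⁻¹·m⁻²·s³·A².

B.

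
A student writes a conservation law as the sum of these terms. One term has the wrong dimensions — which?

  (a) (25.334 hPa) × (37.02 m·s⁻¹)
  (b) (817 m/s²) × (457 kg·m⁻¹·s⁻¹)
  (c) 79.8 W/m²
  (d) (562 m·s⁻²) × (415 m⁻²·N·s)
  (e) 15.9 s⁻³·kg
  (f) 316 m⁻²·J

Reduce each to base SI dimensions:
  (a) [kg·m⁻¹·s⁻²] · [m·s⁻¹] = kg·s⁻³
  (b) [m·s⁻²] · [kg·m⁻¹·s⁻¹] = kg·s⁻³
  (c) W·m⁻² = J·s⁻¹·m⁻² = kg·s⁻³
  (d) [m·s⁻²] · [kg·m⁻¹·s⁻¹] = kg·s⁻³
  (e) kg·s⁻³
  (f) J·m⁻² = N·m·m⁻² = kg·s⁻²
All reduce to kg·s⁻³ except (f), which is kg·s⁻².

(f)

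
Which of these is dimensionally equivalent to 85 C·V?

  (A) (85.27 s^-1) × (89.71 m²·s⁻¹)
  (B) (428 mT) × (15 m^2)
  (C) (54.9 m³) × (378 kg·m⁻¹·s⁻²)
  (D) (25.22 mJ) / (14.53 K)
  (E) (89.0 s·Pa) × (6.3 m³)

(C)

Reference: C·V = s·A·J·C⁻¹ = kg·m²·s⁻².
Each option:
  (A) [s⁻¹] · [m²·s⁻¹] = m²·s⁻²
  (B) [kg·s⁻²·A⁻¹] · [m²] = kg·m²·s⁻²·A⁻¹
  (C) [m³] · [kg·m⁻¹·s⁻²] = kg·m²·s⁻²  ← same
  (D) [kg·m²·s⁻²] / [K] = kg·m²·s⁻²·K⁻¹
  (E) [kg·m⁻¹·s⁻¹] · [m³] = kg·m²·s⁻¹
Only (C) matches kg·m²·s⁻².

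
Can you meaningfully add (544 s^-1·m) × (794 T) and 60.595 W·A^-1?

Dimensions:
  (544 s^-1·m) × (794 T):  [m·s⁻¹] · [kg·s⁻²·A⁻¹] = kg·m·s⁻³·A⁻¹
  60.595 W·A^-1:  W·A⁻¹ = J·s⁻¹·A⁻¹ = kg·m²·s⁻³·A⁻¹
kg·m·s⁻³·A⁻¹ ≠ kg·m²·s⁻³·A⁻¹, so they cannot be added.

No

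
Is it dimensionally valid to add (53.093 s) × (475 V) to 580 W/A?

No

Reduce each to base SI dimensions:
  (53.093 s) × (475 V):  [s] · [kg·m²·s⁻³·A⁻¹] = kg·m²·s⁻²·A⁻¹
  580 W/A:  W·A⁻¹ = J·s⁻¹·A⁻¹ = kg·m²·s⁻³·A⁻¹
kg·m²·s⁻²·A⁻¹ ≠ kg·m²·s⁻³·A⁻¹, so they cannot be added.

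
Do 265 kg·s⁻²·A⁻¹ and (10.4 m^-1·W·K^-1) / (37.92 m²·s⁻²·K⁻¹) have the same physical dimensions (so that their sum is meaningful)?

Expand each in SI base units:
  265 kg·s⁻²·A⁻¹:  kg·s⁻²·A⁻¹
  (10.4 m^-1·W·K^-1) / (37.92 m²·s⁻²·K⁻¹):  [kg·m·s⁻³·K⁻¹] / [m²·s⁻²·K⁻¹] = kg·m⁻¹·s⁻¹
kg·s⁻²·A⁻¹ ≠ kg·m⁻¹·s⁻¹, so they cannot be added.

No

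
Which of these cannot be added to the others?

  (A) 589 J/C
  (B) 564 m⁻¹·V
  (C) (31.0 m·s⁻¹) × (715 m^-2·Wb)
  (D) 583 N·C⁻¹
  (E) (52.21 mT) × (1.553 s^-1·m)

(A)

Expand each in SI base units:
  (A) J·C⁻¹ = N·m·(s·A)⁻¹ = kg·m²·s⁻³·A⁻¹
  (B) V·m⁻¹ = J·C⁻¹·m⁻¹ = kg·m·s⁻³·A⁻¹
  (C) [m·s⁻¹] · [kg·s⁻²·A⁻¹] = kg·m·s⁻³·A⁻¹
  (D) N·C⁻¹ = kg·m·s⁻²·(s·A)⁻¹ = kg·m·s⁻³·A⁻¹
  (E) [kg·s⁻²·A⁻¹] · [m·s⁻¹] = kg·m·s⁻³·A⁻¹
All reduce to kg·m·s⁻³·A⁻¹ except (A), which is kg·m²·s⁻³·A⁻¹.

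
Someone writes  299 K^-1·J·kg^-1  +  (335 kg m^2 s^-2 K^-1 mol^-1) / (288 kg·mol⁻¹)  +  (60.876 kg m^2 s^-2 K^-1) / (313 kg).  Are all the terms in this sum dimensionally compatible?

Expand each in SI base units:
  299 K^-1·J·kg^-1:  J·kg⁻¹·K⁻¹ = N·m·kg⁻¹·K⁻¹ = m²·s⁻²·K⁻¹
  (335 kg m^2 s^-2 K^-1 mol^-1) / (288 kg·mol⁻¹):  [kg·m²·s⁻²·K⁻¹·mol⁻¹] / [kg·mol⁻¹] = m²·s⁻²·K⁻¹
  (60.876 kg m^2 s^-2 K^-1) / (313 kg):  [kg·m²·s⁻²·K⁻¹] / [kg] = m²·s⁻²·K⁻¹
Every term reduces to m²·s⁻²·K⁻¹.

Yes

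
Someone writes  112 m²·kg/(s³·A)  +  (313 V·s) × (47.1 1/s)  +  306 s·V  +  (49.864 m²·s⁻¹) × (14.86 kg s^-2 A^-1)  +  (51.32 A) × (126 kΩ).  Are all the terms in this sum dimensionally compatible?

No

Dimensions:
  112 m²·kg/(s³·A):  kg·m²·s⁻³·A⁻¹
  (313 V·s) × (47.1 1/s):  [kg·m²·s⁻²·A⁻¹] · [s⁻¹] = kg·m²·s⁻³·A⁻¹
  306 s·V:  V·s = J·C⁻¹·s = kg·m²·s⁻²·A⁻¹
  (49.864 m²·s⁻¹) × (14.86 kg s^-2 A^-1):  [m²·s⁻¹] · [kg·s⁻²·A⁻¹] = kg·m²·s⁻³·A⁻¹
  (51.32 A) × (126 kΩ):  [A] · [kg·m²·s⁻³·A⁻²] = kg·m²·s⁻³·A⁻¹
The terms do not share a single dimension (kg·m²·s⁻²·A⁻¹ vs kg·m²·s⁻³·A⁻¹).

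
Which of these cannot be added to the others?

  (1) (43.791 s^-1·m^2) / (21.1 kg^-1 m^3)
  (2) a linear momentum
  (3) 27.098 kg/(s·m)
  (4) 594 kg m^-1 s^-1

Work out the base dimensions of each:
  (1) [m²·s⁻¹] / [kg⁻¹·m³] = kg·m⁻¹·s⁻¹
  (2) [linear momentum] = kg·m·s⁻¹
  (3) kg·m⁻¹·s⁻¹
  (4) kg·m⁻¹·s⁻¹
All reduce to kg·m⁻¹·s⁻¹ except (2), which is kg·m·s⁻¹.

(2)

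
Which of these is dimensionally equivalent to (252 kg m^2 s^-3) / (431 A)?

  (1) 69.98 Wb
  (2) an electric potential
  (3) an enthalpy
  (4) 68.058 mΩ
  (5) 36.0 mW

Reference: [kg·m²·s⁻³] / [A] = kg·m²·s⁻³·A⁻¹.
Each option:
  (1) Wb = V·s = kg·m²·s⁻²·A⁻¹
  (2) [electric potential] = kg·m²·s⁻³·A⁻¹  ← same
  (3) [enthalpy] = kg·m²·s⁻²
  (4) Ω = V·A⁻¹ = kg·m²·s⁻³·A⁻²
  (5) W = J·s⁻¹ = kg·m²·s⁻³
Only (2) matches kg·m²·s⁻³·A⁻¹.

(2)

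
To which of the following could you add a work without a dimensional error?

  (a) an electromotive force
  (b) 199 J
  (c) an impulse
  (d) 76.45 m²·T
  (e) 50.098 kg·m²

Reference: [work] = kg·m²·s⁻².
Each option:
  (a) [electromotive force] = kg·m²·s⁻³·A⁻¹
  (b) J = N·m = kg·m²·s⁻²  ← same
  (c) [impulse] = kg·m·s⁻¹
  (d) T·m² = Wb·m⁻²·m² = kg·m²·s⁻²·A⁻¹
  (e) kg·m²
Only (b) matches kg·m²·s⁻².

(b)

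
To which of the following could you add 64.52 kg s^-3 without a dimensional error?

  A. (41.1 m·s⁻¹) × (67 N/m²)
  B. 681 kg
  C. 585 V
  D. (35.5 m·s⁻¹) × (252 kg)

Reference: kg·s⁻³.
Each option:
  A. [m·s⁻¹] · [kg·m⁻¹·s⁻²] = kg·s⁻³  ← same
  B. kg
  C. V = J·C⁻¹ = kg·m²·s⁻³·A⁻¹
  D. [m·s⁻¹] · [kg] = kg·m·s⁻¹
Only A. matches kg·s⁻³.

A.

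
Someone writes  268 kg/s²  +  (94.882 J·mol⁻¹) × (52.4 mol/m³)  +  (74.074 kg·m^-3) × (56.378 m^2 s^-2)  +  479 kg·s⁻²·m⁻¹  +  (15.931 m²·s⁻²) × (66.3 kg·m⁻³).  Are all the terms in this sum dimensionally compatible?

No

In SI base units:
  268 kg/s²:  kg·s⁻²
  (94.882 J·mol⁻¹) × (52.4 mol/m³):  [kg·m²·s⁻²·mol⁻¹] · [m⁻³·mol] = kg·m⁻¹·s⁻²
  (74.074 kg·m^-3) × (56.378 m^2 s^-2):  [kg·m⁻³] · [m²·s⁻²] = kg·m⁻¹·s⁻²
  479 kg·s⁻²·m⁻¹:  kg·m⁻¹·s⁻²
  (15.931 m²·s⁻²) × (66.3 kg·m⁻³):  [m²·s⁻²] · [kg·m⁻³] = kg·m⁻¹·s⁻²
The terms do not share a single dimension (kg·m⁻¹·s⁻² vs kg·s⁻²).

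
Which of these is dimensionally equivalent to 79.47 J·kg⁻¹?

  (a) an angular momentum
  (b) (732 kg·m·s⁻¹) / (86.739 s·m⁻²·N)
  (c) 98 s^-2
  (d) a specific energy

Reference: J·kg⁻¹ = N·m·kg⁻¹ = m²·s⁻².
Each option:
  (a) [angular momentum] = kg·m²·s⁻¹
  (b) [kg·m·s⁻¹] / [kg·m⁻¹·s⁻¹] = m²
  (c) s⁻²
  (d) [specific energy] = m²·s⁻²  ← same
Only (d) matches m²·s⁻².

(d)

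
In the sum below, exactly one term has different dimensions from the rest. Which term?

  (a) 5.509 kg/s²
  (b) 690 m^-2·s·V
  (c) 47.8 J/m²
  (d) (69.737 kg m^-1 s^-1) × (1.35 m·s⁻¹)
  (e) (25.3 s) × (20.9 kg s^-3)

Dimensions:
  (a) kg·s⁻²
  (b) V·s·m⁻² = J·C⁻¹·s·m⁻² = kg·s⁻²·A⁻¹
  (c) J·m⁻² = N·m·m⁻² = kg·s⁻²
  (d) [kg·m⁻¹·s⁻¹] · [m·s⁻¹] = kg·s⁻²
  (e) [s] · [kg·s⁻³] = kg·s⁻²
All reduce to kg·s⁻² except (b), which is kg·s⁻²·A⁻¹.

(b)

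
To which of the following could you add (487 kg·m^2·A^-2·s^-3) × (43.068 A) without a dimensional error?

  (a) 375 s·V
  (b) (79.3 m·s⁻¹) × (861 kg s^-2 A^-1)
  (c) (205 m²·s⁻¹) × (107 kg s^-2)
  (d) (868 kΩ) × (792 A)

(d)

Reference: [kg·m²·s⁻³·A⁻²] · [A] = kg·m²·s⁻³·A⁻¹.
Each option:
  (a) V·s = J·C⁻¹·s = kg·m²·s⁻²·A⁻¹
  (b) [m·s⁻¹] · [kg·s⁻²·A⁻¹] = kg·m·s⁻³·A⁻¹
  (c) [m²·s⁻¹] · [kg·s⁻²] = kg·m²·s⁻³
  (d) [kg·m²·s⁻³·A⁻²] · [A] = kg·m²·s⁻³·A⁻¹  ← same
Only (d) matches kg·m²·s⁻³·A⁻¹.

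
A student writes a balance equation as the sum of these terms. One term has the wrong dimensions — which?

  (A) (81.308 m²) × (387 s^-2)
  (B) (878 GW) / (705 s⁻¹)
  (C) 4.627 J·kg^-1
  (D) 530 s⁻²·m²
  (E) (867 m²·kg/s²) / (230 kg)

(B)

In SI base units:
  (A) [m²] · [s⁻²] = m²·s⁻²
  (B) [kg·m²·s⁻³] / [s⁻¹] = kg·m²·s⁻²
  (C) J·kg⁻¹ = N·m·kg⁻¹ = m²·s⁻²
  (D) m²·s⁻²
  (E) [kg·m²·s⁻²] / [kg] = m²·s⁻²
All reduce to m²·s⁻² except (B), which is kg·m²·s⁻².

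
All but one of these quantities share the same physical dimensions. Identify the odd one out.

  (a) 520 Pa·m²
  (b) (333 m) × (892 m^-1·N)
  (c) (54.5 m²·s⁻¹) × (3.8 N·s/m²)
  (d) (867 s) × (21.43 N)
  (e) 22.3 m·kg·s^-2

Reduce each to base SI dimensions:
  (a) Pa·m² = N·m⁻²·m² = kg·m·s⁻²
  (b) [m] · [kg·s⁻²] = kg·m·s⁻²
  (c) [m²·s⁻¹] · [kg·m⁻¹·s⁻¹] = kg·m·s⁻²
  (d) [s] · [kg·m·s⁻²] = kg·m·s⁻¹
  (e) kg·m·s⁻²
All reduce to kg·m·s⁻² except (d), which is kg·m·s⁻¹.

(d)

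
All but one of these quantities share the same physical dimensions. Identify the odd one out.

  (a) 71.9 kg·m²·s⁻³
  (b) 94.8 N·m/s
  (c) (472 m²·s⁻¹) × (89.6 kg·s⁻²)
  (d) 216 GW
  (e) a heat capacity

(e)

Work out the base dimensions of each:
  (a) kg·m²·s⁻³
  (b) N·m·s⁻¹ = kg·m·s⁻²·m·s⁻¹ = kg·m²·s⁻³
  (c) [m²·s⁻¹] · [kg·s⁻²] = kg·m²·s⁻³
  (d) W = J·s⁻¹ = kg·m²·s⁻³
  (e) [heat capacity] = kg·m²·s⁻²·K⁻¹
All reduce to kg·m²·s⁻³ except (e), which is kg·m²·s⁻²·K⁻¹.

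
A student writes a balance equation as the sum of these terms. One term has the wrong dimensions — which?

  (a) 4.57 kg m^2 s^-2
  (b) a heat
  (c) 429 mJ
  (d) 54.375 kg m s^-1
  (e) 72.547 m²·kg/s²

In SI base units:
  (a) kg·m²·s⁻²
  (b) [heat] = kg·m²·s⁻²
  (c) J = N·m = kg·m²·s⁻²
  (d) kg·m·s⁻¹
  (e) kg·m²·s⁻²
All reduce to kg·m²·s⁻² except (d), which is kg·m·s⁻¹.

(d)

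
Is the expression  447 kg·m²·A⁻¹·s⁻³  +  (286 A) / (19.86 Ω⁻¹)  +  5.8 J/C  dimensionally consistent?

Yes

Work out the base dimensions of each:
  447 kg·m²·A⁻¹·s⁻³:  kg·m²·s⁻³·A⁻¹
  (286 A) / (19.86 Ω⁻¹):  [A] / [kg⁻¹·m⁻²·s³·A²] = kg·m²·s⁻³·A⁻¹
  5.8 J/C:  J·C⁻¹ = N·m·(s·A)⁻¹ = kg·m²·s⁻³·A⁻¹
Every term reduces to kg·m²·s⁻³·A⁻¹.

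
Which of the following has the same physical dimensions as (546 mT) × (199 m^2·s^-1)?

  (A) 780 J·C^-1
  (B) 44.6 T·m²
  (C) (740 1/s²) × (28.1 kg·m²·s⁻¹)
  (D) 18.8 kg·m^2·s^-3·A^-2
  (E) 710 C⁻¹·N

Reference: [kg·s⁻²·A⁻¹] · [m²·s⁻¹] = kg·m²·s⁻³·A⁻¹.
Each option:
  (A) J·C⁻¹ = N·m·(s·A)⁻¹ = kg·m²·s⁻³·A⁻¹  ← same
  (B) T·m² = Wb·m⁻²·m² = kg·m²·s⁻²·A⁻¹
  (C) [s⁻²] · [kg·m²·s⁻¹] = kg·m²·s⁻³
  (D) kg·m²·s⁻³·A⁻²
  (E) N·C⁻¹ = kg·m·s⁻²·(s·A)⁻¹ = kg·m·s⁻³·A⁻¹
Only (A) matches kg·m²·s⁻³·A⁻¹.

(A)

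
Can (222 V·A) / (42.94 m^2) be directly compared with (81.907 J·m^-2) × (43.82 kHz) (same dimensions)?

Yes

Expand each in SI base units:
  (222 V·A) / (42.94 m^2):  [kg·m²·s⁻³] / [m²] = kg·s⁻³
  (81.907 J·m^-2) × (43.82 kHz):  [kg·s⁻²] · [s⁻¹] = kg·s⁻³
Both are kg·s⁻³, so they have the same dimensions and can be added.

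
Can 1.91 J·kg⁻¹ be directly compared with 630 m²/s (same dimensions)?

No

Expand each in SI base units:
  1.91 J·kg⁻¹:  J·kg⁻¹ = N·m·kg⁻¹ = m²·s⁻²
  630 m²/s:  m²·s⁻¹
m²·s⁻² ≠ m²·s⁻¹, so they cannot be added.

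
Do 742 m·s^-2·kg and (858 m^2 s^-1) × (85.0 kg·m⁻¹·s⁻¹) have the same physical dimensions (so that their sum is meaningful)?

Dimensions:
  742 m·s^-2·kg:  kg·m·s⁻²
  (858 m^2 s^-1) × (85.0 kg·m⁻¹·s⁻¹):  [m²·s⁻¹] · [kg·m⁻¹·s⁻¹] = kg·m·s⁻²
Both are kg·m·s⁻², so they have the same dimensions and can be added.

Yes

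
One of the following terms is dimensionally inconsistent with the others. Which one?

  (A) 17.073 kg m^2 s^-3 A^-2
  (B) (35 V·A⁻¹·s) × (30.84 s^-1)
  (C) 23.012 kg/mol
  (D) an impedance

Expand each in SI base units:
  (A) kg·m²·s⁻³·A⁻²
  (B) [kg·m²·s⁻²·A⁻²] · [s⁻¹] = kg·m²·s⁻³·A⁻²
  (C) kg·mol⁻¹
  (D) [impedance] = kg·m²·s⁻³·A⁻²
All reduce to kg·m²·s⁻³·A⁻² except (C), which is kg·mol⁻¹.

(C)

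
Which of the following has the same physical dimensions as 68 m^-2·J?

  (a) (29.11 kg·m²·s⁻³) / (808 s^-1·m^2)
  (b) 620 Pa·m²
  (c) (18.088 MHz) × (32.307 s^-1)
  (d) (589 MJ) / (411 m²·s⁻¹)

Reference: J·m⁻² = N·m·m⁻² = kg·s⁻².
Each option:
  (a) [kg·m²·s⁻³] / [m²·s⁻¹] = kg·s⁻²  ← same
  (b) Pa·m² = N·m⁻²·m² = kg·m·s⁻²
  (c) [s⁻¹] · [s⁻¹] = s⁻²
  (d) [kg·m²·s⁻²] / [m²·s⁻¹] = kg·s⁻¹
Only (a) matches kg·s⁻².

(a)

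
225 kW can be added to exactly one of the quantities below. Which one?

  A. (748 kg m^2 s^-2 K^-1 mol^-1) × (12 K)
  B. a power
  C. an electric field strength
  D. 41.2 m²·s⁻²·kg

Reference: W = J·s⁻¹ = kg·m²·s⁻³.
Each option:
  A. [kg·m²·s⁻²·K⁻¹·mol⁻¹] · [K] = kg·m²·s⁻²·mol⁻¹
  B. [power] = kg·m²·s⁻³  ← same
  C. [electric field strength] = kg·m·s⁻³·A⁻¹
  D. kg·m²·s⁻²
Only B. matches kg·m²·s⁻³.

B.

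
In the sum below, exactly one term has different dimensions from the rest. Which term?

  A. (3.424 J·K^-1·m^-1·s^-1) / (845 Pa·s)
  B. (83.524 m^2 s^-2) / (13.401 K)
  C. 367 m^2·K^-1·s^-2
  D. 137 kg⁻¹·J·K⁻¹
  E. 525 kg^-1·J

In SI base units:
  A. [kg·m·s⁻³·K⁻¹] / [kg·m⁻¹·s⁻¹] = m²·s⁻²·K⁻¹
  B. [m²·s⁻²] / [K] = m²·s⁻²·K⁻¹
  C. m²·s⁻²·K⁻¹
  D. J·kg⁻¹·K⁻¹ = N·m·kg⁻¹·K⁻¹ = m²·s⁻²·K⁻¹
  E. J·kg⁻¹ = N·m·kg⁻¹ = m²·s⁻²
All reduce to m²·s⁻²·K⁻¹ except E., which is m²·s⁻².

E.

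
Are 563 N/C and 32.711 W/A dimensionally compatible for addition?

No

In SI base units:
  563 N/C:  N·C⁻¹ = kg·m·s⁻²·(s·A)⁻¹ = kg·m·s⁻³·A⁻¹
  32.711 W/A:  W·A⁻¹ = J·s⁻¹·A⁻¹ = kg·m²·s⁻³·A⁻¹
kg·m·s⁻³·A⁻¹ ≠ kg·m²·s⁻³·A⁻¹, so they cannot be added.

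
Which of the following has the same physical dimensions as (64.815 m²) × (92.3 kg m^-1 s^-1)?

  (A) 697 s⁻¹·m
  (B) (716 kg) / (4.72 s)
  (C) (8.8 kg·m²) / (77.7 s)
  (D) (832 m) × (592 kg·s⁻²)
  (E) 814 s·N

(E)

Reference: [m²] · [kg·m⁻¹·s⁻¹] = kg·m·s⁻¹.
Each option:
  (A) m·s⁻¹
  (B) [kg] / [s] = kg·s⁻¹
  (C) [kg·m²] / [s] = kg·m²·s⁻¹
  (D) [m] · [kg·s⁻²] = kg·m·s⁻²
  (E) N·s = kg·m·s⁻²·s = kg·m·s⁻¹  ← same
Only (E) matches kg·m·s⁻¹.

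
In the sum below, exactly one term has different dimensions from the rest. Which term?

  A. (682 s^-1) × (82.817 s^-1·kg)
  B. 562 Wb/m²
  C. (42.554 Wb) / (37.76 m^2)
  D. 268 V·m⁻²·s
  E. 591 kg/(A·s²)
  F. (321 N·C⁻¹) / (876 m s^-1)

Expand each in SI base units:
  A. [s⁻¹] · [kg·s⁻¹] = kg·s⁻²
  B. Wb·m⁻² = V·s·m⁻² = kg·s⁻²·A⁻¹
  C. [kg·m²·s⁻²·A⁻¹] / [m²] = kg·s⁻²·A⁻¹
  D. V·s·m⁻² = J·C⁻¹·s·m⁻² = kg·s⁻²·A⁻¹
  E. kg·s⁻²·A⁻¹
  F. [kg·m·s⁻³·A⁻¹] / [m·s⁻¹] = kg·s⁻²·A⁻¹
All reduce to kg·s⁻²·A⁻¹ except A., which is kg·s⁻².

A.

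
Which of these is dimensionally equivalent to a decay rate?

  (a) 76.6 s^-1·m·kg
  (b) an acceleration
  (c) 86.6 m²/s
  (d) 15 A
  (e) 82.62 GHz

Reference: [decay rate] = s⁻¹.
Each option:
  (a) kg·m·s⁻¹
  (b) [acceleration] = m·s⁻²
  (c) m²·s⁻¹
  (d) A
  (e) Hz = s⁻¹  ← same
Only (e) matches s⁻¹.

(e)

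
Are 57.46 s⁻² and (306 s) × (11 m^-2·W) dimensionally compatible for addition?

In SI base units:
  57.46 s⁻²:  s⁻²
  (306 s) × (11 m^-2·W):  [s] · [kg·s⁻³] = kg·s⁻²
s⁻² ≠ kg·s⁻², so they cannot be added.

No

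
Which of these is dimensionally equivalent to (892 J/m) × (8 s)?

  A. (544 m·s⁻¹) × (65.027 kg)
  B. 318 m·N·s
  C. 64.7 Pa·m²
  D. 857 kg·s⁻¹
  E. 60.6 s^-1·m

Reference: [kg·m·s⁻²] · [s] = kg·m·s⁻¹.
Each option:
  A. [m·s⁻¹] · [kg] = kg·m·s⁻¹  ← same
  B. N·m·s = kg·m·s⁻²·m·s = kg·m²·s⁻¹
  C. Pa·m² = N·m⁻²·m² = kg·m·s⁻²
  D. kg·s⁻¹
  E. m·s⁻¹
Only A. matches kg·m·s⁻¹.

A.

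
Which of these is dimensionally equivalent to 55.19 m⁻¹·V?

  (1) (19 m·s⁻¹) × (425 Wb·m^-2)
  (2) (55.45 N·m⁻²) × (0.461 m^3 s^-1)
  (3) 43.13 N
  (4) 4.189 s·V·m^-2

Reference: V·m⁻¹ = J·C⁻¹·m⁻¹ = kg·m·s⁻³·A⁻¹.
Each option:
  (1) [m·s⁻¹] · [kg·s⁻²·A⁻¹] = kg·m·s⁻³·A⁻¹  ← same
  (2) [kg·m⁻¹·s⁻²] · [m³·s⁻¹] = kg·m²·s⁻³
  (3) N = kg·m·s⁻²
  (4) V·s·m⁻² = J·C⁻¹·s·m⁻² = kg·s⁻²·A⁻¹
Only (1) matches kg·m·s⁻³·A⁻¹.

(1)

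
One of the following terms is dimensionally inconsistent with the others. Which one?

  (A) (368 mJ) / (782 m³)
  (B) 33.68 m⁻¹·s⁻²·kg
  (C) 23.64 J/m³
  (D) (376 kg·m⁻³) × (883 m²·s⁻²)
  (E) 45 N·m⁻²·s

(E)

Work out the base dimensions of each:
  (A) [kg·m²·s⁻²] / [m³] = kg·m⁻¹·s⁻²
  (B) kg·m⁻¹·s⁻²
  (C) J·m⁻³ = N·m·m⁻³ = kg·m⁻¹·s⁻²
  (D) [kg·m⁻³] · [m²·s⁻²] = kg·m⁻¹·s⁻²
  (E) N·s·m⁻² = kg·m·s⁻²·s·m⁻² = kg·m⁻¹·s⁻¹
All reduce to kg·m⁻¹·s⁻² except (E), which is kg·m⁻¹·s⁻¹.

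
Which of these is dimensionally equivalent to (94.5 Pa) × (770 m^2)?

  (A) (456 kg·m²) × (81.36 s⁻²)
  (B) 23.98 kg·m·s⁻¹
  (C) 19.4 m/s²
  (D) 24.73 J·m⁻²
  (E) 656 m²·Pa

Reference: [kg·m⁻¹·s⁻²] · [m²] = kg·m·s⁻².
Each option:
  (A) [kg·m²] · [s⁻²] = kg·m²·s⁻²
  (B) kg·m·s⁻¹
  (C) m·s⁻²
  (D) J·m⁻² = N·m·m⁻² = kg·s⁻²
  (E) Pa·m² = N·m⁻²·m² = kg·m·s⁻²  ← same
Only (E) matches kg·m·s⁻².

(E)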